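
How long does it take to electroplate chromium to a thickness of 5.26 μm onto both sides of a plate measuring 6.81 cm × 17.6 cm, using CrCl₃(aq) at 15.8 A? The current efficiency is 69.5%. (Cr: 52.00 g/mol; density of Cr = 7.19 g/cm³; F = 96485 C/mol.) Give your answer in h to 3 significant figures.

0.128 h

Plated area = 2 × 6.81 × 17.6 = 239.7 cm²
Volume = 239.7 × 5.26×10⁻⁴ cm = 0.1261 cm³
m(Cr) = 0.1261 × 7.19 = 0.9067 g
n(Cr) = 0.9067 / 52.00 = 0.01744 mol; n(e⁻) = 3 × 0.01744 = 0.05232 mol
Q = 0.05232 × 96485 / 0.695 = 7263 C
t = 7263 / 15.8 = 459.7 s = 0.128 h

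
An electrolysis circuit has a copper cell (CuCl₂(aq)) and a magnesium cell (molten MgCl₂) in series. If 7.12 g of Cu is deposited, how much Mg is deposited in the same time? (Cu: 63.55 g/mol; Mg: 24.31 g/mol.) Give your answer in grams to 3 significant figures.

n(Cu) = 7.12 / 63.55 = 0.1120 mol
Cu²⁺ + 2e⁻ → Cu, so n(e⁻) = 2 × 0.1120 = 0.2240 mol
In series, the same 0.2240 mol of electrons flows through the second cell.
Mg²⁺ + 2e⁻ → Mg, so n(Mg) = 0.2240 / 2 = 0.1120 mol
m(Mg) = 0.1120 × 24.31 = 2.72 g

2.72 g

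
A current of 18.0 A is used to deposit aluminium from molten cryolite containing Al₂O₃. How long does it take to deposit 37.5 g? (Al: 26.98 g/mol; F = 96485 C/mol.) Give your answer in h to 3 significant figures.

6.21 h

n(Al) = 37.5 / 26.98 = 1.390 mol
Al³⁺ + 3e⁻ → Al, so n(e⁻) = 3 × 1.390 = 4.170 mol
Q = 4.170 × 96485 = 4.023×10^5 C
t = Q / I = 4.023×10^5 / 18.0 = 22350 s = 6.21 h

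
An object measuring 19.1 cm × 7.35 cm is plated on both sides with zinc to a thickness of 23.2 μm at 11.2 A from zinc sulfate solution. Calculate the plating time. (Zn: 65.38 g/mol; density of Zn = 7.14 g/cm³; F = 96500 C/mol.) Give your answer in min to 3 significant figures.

Plated area = 2 × 19.1 × 7.35 = 280.8 cm²
Volume = 280.8 × 23.2×10⁻⁴ cm = 0.6515 cm³
m(Zn) = 0.6515 × 7.14 = 4.652 g
n(Zn) = 4.652 / 65.38 = 0.07115 mol; n(e⁻) = 2 × 0.07115 = 0.1423 mol
Q = 0.1423 × 96500 = 13730 C
t = 13730 / 11.2 = 1226 s = 20.4 min

20.4 min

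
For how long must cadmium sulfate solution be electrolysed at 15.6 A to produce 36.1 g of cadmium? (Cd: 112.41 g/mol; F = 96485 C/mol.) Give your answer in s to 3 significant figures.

n(Cd) = 36.1 / 112.41 = 0.3211 mol
Cd²⁺ + 2e⁻ → Cd, so n(e⁻) = 2 × 0.3211 = 0.6422 mol
Q = 0.6422 × 96485 = 61960 C
t = Q / I = 61960 / 15.6 = 3972 s

3970 s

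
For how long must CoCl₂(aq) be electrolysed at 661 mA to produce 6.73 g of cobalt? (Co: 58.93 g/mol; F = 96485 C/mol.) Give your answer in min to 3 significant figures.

n(Co) = 6.73 / 58.93 = 0.1142 mol
Co²⁺ + 2e⁻ → Co, so n(e⁻) = 2 × 0.1142 = 0.2284 mol
Q = 0.2284 × 96485 = 22040 C
t = Q / I = 22040 / 0.661 = 33340 s = 556 min

556 min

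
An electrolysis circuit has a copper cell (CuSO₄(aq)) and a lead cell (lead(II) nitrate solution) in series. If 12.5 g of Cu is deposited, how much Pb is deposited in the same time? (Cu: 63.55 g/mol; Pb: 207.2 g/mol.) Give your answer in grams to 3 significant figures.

40.8 g

n(Cu) = 12.5 / 63.55 = 0.1967 mol
Cu²⁺ + 2e⁻ → Cu, so n(e⁻) = 2 × 0.1967 = 0.3934 mol
The cells are in series, so the same charge (and hence the same n(e⁻) = 0.3934 mol) passes through both.
Pb²⁺ + 2e⁻ → Pb, so n(Pb) = 0.3934 / 2 = 0.1967 mol
m(Pb) = 0.1967 × 207.2 = 40.8 g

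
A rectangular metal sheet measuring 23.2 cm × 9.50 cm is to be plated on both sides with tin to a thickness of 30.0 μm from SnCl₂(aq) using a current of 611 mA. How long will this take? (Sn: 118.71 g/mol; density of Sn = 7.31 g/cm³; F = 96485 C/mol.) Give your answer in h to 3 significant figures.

Plated area = 2 × 23.2 × 9.50 = 440.8 cm²
Volume = 440.8 × 30.0×10⁻⁴ cm = 1.322 cm³
m(Sn) = 1.322 × 7.31 = 9.664 g
n(Sn) = 9.664 / 118.71 = 0.08141 mol; n(e⁻) = 2 × 0.08141 = 0.1628 mol
Q = 0.1628 × 96485 = 15710 C
t = 15710 / 0.611 = 25710 s = 7.14 h

7.14 h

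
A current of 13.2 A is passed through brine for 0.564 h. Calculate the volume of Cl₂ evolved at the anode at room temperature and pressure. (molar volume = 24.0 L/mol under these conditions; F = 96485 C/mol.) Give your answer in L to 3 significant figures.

3.33 L

Q = It = 13.2 × 2030.4 = 26800 C
Moles of electrons = 26800 / 96485 = 0.2778 mol
2Cl⁻ → Cl₂ + 2e⁻, so n(Cl₂) = 0.2778 / 2 = 0.1389 mol
V = 0.1389 × 24.0 = 3.334 L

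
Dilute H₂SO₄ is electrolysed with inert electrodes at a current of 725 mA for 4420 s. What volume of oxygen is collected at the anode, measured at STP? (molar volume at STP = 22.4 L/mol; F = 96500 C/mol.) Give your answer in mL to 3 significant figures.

Q = 0.725 A × 4420 s = 3205 C
n(e⁻) = Q/F = 3205/96500 = 0.03321 mol
2H₂O → O₂ + 4H⁺ + 4e⁻, so n(O₂) = 0.03321 / 4 = 0.008303 mol
V = 0.008303 × 22.4 = 0.1860 L
= 186 mL

186 mL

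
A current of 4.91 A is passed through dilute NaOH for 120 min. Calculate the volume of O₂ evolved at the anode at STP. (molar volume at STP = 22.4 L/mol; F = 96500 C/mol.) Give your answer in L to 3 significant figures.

2.05 L

Charge passed = 4.91 × 7200 = 35350 C
n(e⁻) = Q/F = 35350/96500 = 0.3663 mol
2H₂O → O₂ + 4H⁺ + 4e⁻, so n(O₂) = 0.3663 / 4 = 0.09158 mol
V = 0.09158 × 22.4 = 2.051 L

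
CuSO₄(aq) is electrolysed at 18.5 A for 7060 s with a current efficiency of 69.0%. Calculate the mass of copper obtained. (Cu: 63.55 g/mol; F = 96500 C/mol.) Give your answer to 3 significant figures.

Q = 18.5 × 7060 = 1.306×10^5 C
n(e⁻) = 1.306×10^5 / 96500 = 1.353 mol
Cu²⁺ + 2e⁻ → Cu, so theoretical m(Cu) = 0.6765 × 63.55 = 42.99 g
Actual mass = 69.0% × 42.99 = 29.7 g

29.7 g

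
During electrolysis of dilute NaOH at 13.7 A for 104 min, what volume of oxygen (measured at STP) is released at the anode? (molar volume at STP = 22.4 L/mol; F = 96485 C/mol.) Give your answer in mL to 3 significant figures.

4960 mL

Charge passed = 13.7 × 6240 = 85490 C
n(e⁻) = 85490 / 96485 = 0.8860 mol
2H₂O → O₂ + 4H⁺ + 4e⁻, so n(O₂) = 0.8860 / 4 = 0.2215 mol
V = 0.2215 × 22.4 = 4.962 L
= 4960 mL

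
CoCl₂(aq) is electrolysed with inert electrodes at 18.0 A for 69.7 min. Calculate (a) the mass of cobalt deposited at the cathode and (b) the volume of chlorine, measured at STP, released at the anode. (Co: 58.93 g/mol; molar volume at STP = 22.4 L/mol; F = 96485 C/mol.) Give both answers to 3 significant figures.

23.0 g Co; 8.74 L Cl₂

Q = 18.0 × 4182 = 75280 C; n(e⁻) = 75280 / 96485 = 0.7802 mol
Cathode: Co²⁺ + 2e⁻ → Co → n(Co) = 0.7802/2 = 0.3901 mol → 23.0 g
Anode: 2Cl⁻ → Cl₂ + 2e⁻ → n(Cl₂) = 0.7802/2 = 0.3901 mol → 8.74 L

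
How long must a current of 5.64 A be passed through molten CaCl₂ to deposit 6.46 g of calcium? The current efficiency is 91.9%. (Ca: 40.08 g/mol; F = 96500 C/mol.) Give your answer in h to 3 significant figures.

1.67 h

n(Ca) = 6.46 / 40.08 = 0.1612 mol
Ca²⁺ + 2e⁻ → Ca, so n(e⁻) = 2 × 0.1612 = 0.3224 mol
Q = 0.3224 × 96500 / 0.919 = 33850 C
t = Q / I = 33850 / 5.64 = 6002 s = 1.67 h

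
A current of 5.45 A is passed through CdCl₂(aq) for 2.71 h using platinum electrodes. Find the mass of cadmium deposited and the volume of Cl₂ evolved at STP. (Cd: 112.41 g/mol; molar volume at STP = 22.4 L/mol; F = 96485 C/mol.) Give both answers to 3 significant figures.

Q = 5.45 × 9756 = 53170 C; n(e⁻) = 53170 / 96485 = 0.5511 mol
Cathode: Cd²⁺ + 2e⁻ → Cd → n(Cd) = 0.5511/2 = 0.2756 mol → 31.0 g
Anode: 2Cl⁻ → Cl₂ + 2e⁻ → n(Cl₂) = 0.5511/2 = 0.2756 mol → 6.17 L

31.0 g Cd; 6.17 L Cl₂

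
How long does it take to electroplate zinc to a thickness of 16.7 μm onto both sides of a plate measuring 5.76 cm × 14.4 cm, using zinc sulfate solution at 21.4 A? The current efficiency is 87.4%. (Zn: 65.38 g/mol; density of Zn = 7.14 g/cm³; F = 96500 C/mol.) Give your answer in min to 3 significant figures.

5.20 min

Plated area = 2 × 5.76 × 14.4 = 165.9 cm²
Volume = 165.9 × 16.7×10⁻⁴ cm = 0.2771 cm³
m(Zn) = 0.2771 × 7.14 = 1.978 g
n(Zn) = 1.978 / 65.38 = 0.03025 mol; n(e⁻) = 2 × 0.03025 = 0.06050 mol
Q = 0.06050 × 96500 / 0.874 = 6680 C
t = 6680 / 21.4 = 312.1 s = 5.20 min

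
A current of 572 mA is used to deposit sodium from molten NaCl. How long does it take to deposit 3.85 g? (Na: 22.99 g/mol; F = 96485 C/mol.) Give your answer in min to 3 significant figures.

471 min

n(Na) = 3.85 / 22.99 = 0.1675 mol
Na⁺ + e⁻ → Na, so n(e⁻) = 0.1675 mol
Q = 0.1675 × 96485 = 16160 C
t = Q / I = 16160 / 0.572 = 28250 s = 471 min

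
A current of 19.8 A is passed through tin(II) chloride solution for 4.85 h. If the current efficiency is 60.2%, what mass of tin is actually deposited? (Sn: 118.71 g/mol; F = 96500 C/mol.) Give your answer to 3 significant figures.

Q = 19.8 × 17460 = 3.457×10^5 C
n(e⁻) = 3.457×10^5 / 96500 = 3.582 mol
Sn²⁺ + 2e⁻ → Sn, so theoretical m(Sn) = 1.791 × 118.71 = 212.6 g
Actual mass = 60.2% × 212.6 = 128 g

128 g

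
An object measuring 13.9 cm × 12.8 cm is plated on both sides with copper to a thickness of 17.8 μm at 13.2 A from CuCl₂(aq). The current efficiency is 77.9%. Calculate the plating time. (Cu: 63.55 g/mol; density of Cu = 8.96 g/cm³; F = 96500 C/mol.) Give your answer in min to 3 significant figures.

27.9 min

Plated area = 2 × 13.9 × 12.8 = 355.8 cm²
Volume = 355.8 × 17.8×10⁻⁴ cm = 0.6333 cm³
m(Cu) = 0.6333 × 8.96 = 5.674 g
n(Cu) = 5.674 / 63.55 = 0.08928 mol; n(e⁻) = 2 × 0.08928 = 0.1786 mol
Q = 0.1786 × 96500 / 0.779 = 22120 C
t = 22120 / 13.2 = 1676 s = 27.9 min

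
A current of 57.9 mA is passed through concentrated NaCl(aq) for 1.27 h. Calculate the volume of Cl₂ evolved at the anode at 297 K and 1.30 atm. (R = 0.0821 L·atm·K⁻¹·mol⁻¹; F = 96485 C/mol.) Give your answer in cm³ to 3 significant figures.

25.7 cm³

Charge passed = 0.0579 × 4572 = 264.7 C
Moles of electrons = 264.7 / 96485 = 0.002743 mol
2Cl⁻ → Cl₂ + 2e⁻, so n(Cl₂) = 0.002743 / 2 = 0.001372 mol
V = nRT/P = 0.001372 × 0.0821 × 297 / 1.30 = 0.02573 L
= 25.7 cm³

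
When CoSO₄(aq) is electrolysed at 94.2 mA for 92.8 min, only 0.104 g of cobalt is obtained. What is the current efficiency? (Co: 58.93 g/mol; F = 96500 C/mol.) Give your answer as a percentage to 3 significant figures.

64.9%

Q = 0.0942 × 5568 = 524.5 C
n(e⁻) = 524.5 / 96500 = 0.005435 mol
Co²⁺ + 2e⁻ → Co, so theoretical n(Co) = 0.002718 mol → 0.1602 g
Efficiency = 0.104 / 0.1602 = 0.6492 = 64.9%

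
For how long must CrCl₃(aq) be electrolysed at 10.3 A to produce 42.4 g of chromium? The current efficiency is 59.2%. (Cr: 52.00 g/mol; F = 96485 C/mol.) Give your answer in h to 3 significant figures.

10.8 h

n(Cr) = 42.4 / 52.00 = 0.8154 mol
Cr³⁺ + 3e⁻ → Cr, so n(e⁻) = 3 × 0.8154 = 2.446 mol
Q = 2.446 × 96485 / 0.592 = 3.987×10^5 C
t = Q / I = 3.987×10^5 / 10.3 = 38710 s = 10.8 h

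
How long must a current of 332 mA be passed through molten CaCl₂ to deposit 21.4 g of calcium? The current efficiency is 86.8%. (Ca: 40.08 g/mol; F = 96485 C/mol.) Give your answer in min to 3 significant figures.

n(Ca) = 21.4 / 40.08 = 0.5339 mol
Ca²⁺ + 2e⁻ → Ca, so n(e⁻) = 2 × 0.5339 = 1.068 mol
Q = 1.068 × 96485 / 0.868 = 1.187×10^5 C
t = Q / I = 1.187×10^5 / 0.332 = 3.575×10^5 s = 5960 min

5960 min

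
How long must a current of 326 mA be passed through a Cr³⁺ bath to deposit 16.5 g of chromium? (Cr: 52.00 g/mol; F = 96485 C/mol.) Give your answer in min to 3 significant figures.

4700 min

n(Cr) = 16.5 / 52.00 = 0.3173 mol
Cr³⁺ + 3e⁻ → Cr, so n(e⁻) = 3 × 0.3173 = 0.9519 mol
Q = 0.9519 × 96485 = 91840 C
t = Q / I = 91840 / 0.326 = 2.817×10^5 s = 4700 min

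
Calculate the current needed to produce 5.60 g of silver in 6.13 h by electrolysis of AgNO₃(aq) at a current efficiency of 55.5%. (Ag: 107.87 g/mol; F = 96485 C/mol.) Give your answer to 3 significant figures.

n(Ag) = 5.60 / 107.87 = 0.05191 mol
Ag⁺ + e⁻ → Ag, so n(e⁻) = 0.05191 mol
Q = 0.05191 × 96485 / 0.555 = 9024 C
I = Q / t = 9024 / 22068 s = 0.409 A

0.409 A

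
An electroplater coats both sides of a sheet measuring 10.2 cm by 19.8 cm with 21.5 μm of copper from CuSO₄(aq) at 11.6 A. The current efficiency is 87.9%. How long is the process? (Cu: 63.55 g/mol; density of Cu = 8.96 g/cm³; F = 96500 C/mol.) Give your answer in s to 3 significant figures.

Plated area = 2 × 10.2 × 19.8 = 403.9 cm²
Volume = 403.9 × 21.5×10⁻⁴ cm = 0.8684 cm³
m(Cu) = 0.8684 × 8.96 = 7.781 g
n(Cu) = 7.781 / 63.55 = 0.1224 mol; n(e⁻) = 2 × 0.1224 = 0.2448 mol
Q = 0.2448 × 96500 / 0.879 = 26880 C
t = 26880 / 11.6 = 2317 s

2320 s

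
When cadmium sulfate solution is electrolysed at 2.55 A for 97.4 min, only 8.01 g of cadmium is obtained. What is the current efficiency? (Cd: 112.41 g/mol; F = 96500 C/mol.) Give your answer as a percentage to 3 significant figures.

92.3%

Q = 2.55 × 5844 = 14900 C
n(e⁻) = 14900 / 96500 = 0.1544 mol
Cd²⁺ + 2e⁻ → Cd, so theoretical n(Cd) = 0.07720 mol → 8.678 g
Efficiency = 8.01 / 8.678 = 0.9230 = 92.3%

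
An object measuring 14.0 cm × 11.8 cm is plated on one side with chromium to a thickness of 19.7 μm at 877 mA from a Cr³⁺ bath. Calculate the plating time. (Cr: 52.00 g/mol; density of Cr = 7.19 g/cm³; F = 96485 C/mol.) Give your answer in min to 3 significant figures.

Plated area = 14.0 × 11.8 = 165.2 cm²
Volume = 165.2 × 19.7×10⁻⁴ cm = 0.3254 cm³
m(Cr) = 0.3254 × 7.19 = 2.340 g
n(Cr) = 2.340 / 52.00 = 0.04500 mol; n(e⁻) = 3 × 0.04500 = 0.1350 mol
Q = 0.1350 × 96485 = 13030 C
t = 13030 / 0.877 = 14860 s = 248 min

248 min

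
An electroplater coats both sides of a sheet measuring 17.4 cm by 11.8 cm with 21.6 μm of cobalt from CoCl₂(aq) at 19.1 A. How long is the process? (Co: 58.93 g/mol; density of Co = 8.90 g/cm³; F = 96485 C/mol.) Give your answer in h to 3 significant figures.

Plated area = 2 × 17.4 × 11.8 = 410.6 cm²
Volume = 410.6 × 21.6×10⁻⁴ cm = 0.8869 cm³
m(Co) = 0.8869 × 8.90 = 7.893 g
n(Co) = 7.893 / 58.93 = 0.1339 mol; n(e⁻) = 2 × 0.1339 = 0.2678 mol
Q = 0.2678 × 96485 = 25840 C
t = 25840 / 19.1 = 1353 s = 0.376 h

0.376 h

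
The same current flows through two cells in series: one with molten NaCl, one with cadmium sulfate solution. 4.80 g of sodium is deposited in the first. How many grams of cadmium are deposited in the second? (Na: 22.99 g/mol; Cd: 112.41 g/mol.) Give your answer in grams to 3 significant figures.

n(Na) = 4.80 / 22.99 = 0.2088 mol
Na⁺ + e⁻ → Na, so n(e⁻) = 0.2088 mol
Same current for the same time ⇒ same n(e⁻) = 0.2088 mol in both cells.
Cd²⁺ + 2e⁻ → Cd, so n(Cd) = 0.2088 / 2 = 0.1044 mol
m(Cd) = 0.1044 × 112.41 = 11.7 g

11.7 g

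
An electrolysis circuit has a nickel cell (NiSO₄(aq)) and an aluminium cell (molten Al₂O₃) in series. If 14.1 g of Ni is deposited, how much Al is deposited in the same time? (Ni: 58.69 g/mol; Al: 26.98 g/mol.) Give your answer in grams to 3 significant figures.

4.32 g

n(Ni) = 14.1 / 58.69 = 0.2402 mol
Ni²⁺ + 2e⁻ → Ni, so n(e⁻) = 2 × 0.2402 = 0.4804 mol
In series, the same 0.4804 mol of electrons flows through the second cell.
Al³⁺ + 3e⁻ → Al, so n(Al) = 0.4804 / 3 = 0.1601 mol
m(Al) = 0.1601 × 26.98 = 4.32 g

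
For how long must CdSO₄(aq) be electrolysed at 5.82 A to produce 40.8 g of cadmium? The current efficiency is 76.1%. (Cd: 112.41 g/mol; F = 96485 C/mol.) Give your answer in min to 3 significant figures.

n(Cd) = 40.8 / 112.41 = 0.3630 mol
Cd²⁺ + 2e⁻ → Cd, so n(e⁻) = 2 × 0.3630 = 0.7260 mol
Q = 0.7260 × 96485 / 0.761 = 92050 C
t = Q / I = 92050 / 5.82 = 15820 s = 264 min

264 min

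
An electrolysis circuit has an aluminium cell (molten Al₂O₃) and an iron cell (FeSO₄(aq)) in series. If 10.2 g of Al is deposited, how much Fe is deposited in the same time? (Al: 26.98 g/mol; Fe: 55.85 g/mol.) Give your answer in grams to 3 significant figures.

n(Al) = 10.2 / 26.98 = 0.3781 mol
Al³⁺ + 3e⁻ → Al, so n(e⁻) = 3 × 0.3781 = 1.134 mol
The cells are in series, so the same charge (and hence the same n(e⁻) = 1.134 mol) passes through both.
Fe²⁺ + 2e⁻ → Fe, so n(Fe) = 1.134 / 2 = 0.5670 mol
m(Fe) = 0.5670 × 55.85 = 31.7 g

31.7 g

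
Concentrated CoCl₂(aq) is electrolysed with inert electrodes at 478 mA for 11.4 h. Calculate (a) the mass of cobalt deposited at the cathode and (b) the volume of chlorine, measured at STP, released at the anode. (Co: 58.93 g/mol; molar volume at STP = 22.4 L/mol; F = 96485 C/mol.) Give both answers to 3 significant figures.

5.99 g Co; 2.28 L Cl₂

Q = 0.478 × 41040 = 19620 C; n(e⁻) = 19620 / 96485 = 0.2033 mol
Cathode: Co²⁺ + 2e⁻ → Co → n(Co) = 0.2033/2 = 0.1017 mol → 5.99 g
Anode: 2Cl⁻ → Cl₂ + 2e⁻ → n(Cl₂) = 0.2033/2 = 0.1017 mol → 2.28 L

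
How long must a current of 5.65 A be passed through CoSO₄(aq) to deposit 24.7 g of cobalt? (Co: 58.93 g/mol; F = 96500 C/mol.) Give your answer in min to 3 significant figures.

239 min

n(Co) = 24.7 / 58.93 = 0.4191 mol
Co²⁺ + 2e⁻ → Co, so n(e⁻) = 2 × 0.4191 = 0.8382 mol
Q = 0.8382 × 96500 = 80890 C
t = Q / I = 80890 / 5.65 = 14320 s = 239 min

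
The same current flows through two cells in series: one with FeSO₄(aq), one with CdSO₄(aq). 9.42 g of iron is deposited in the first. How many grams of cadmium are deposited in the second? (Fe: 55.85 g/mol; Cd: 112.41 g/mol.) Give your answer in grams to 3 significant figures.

n(Fe) = 9.42 / 55.85 = 0.1687 mol
Fe²⁺ + 2e⁻ → Fe, so n(e⁻) = 2 × 0.1687 = 0.3374 mol
Same current for the same time ⇒ same n(e⁻) = 0.3374 mol in both cells.
Cd²⁺ + 2e⁻ → Cd, so n(Cd) = 0.3374 / 2 = 0.1687 mol
m(Cd) = 0.1687 × 112.41 = 19.0 g

19.0 g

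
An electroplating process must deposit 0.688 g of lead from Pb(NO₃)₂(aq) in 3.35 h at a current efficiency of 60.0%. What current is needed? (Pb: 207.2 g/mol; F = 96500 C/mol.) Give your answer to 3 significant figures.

n(Pb) = 0.688 / 207.2 = 0.003320 mol
Pb²⁺ + 2e⁻ → Pb, so n(e⁻) = 2 × 0.003320 = 0.006640 mol
Q = 0.006640 × 96500 / 0.600 = 1068 C
I = Q / t = 1068 / 12060 s = 0.0886 A

0.0886 A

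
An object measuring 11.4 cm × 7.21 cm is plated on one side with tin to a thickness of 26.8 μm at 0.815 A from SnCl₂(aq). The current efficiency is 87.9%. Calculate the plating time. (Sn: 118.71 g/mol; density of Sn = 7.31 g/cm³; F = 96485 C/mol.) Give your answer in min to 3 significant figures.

60.9 min

Plated area = 11.4 × 7.21 = 82.19 cm²
Volume = 82.19 × 26.8×10⁻⁴ cm = 0.2203 cm³
m(Sn) = 0.2203 × 7.31 = 1.610 g
n(Sn) = 1.610 / 118.71 = 0.01356 mol; n(e⁻) = 2 × 0.01356 = 0.02712 mol
Q = 0.02712 × 96485 / 0.879 = 2977 C
t = 2977 / 0.815 = 3653 s = 60.9 min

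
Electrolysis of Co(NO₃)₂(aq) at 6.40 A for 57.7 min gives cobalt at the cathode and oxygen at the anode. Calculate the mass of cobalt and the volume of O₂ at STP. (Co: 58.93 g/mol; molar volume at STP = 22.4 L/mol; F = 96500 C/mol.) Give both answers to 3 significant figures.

Q = 6.40 × 3462 = 22160 C; n(e⁻) = 22160 / 96500 = 0.2296 mol
Cathode: Co²⁺ + 2e⁻ → Co → n(Co) = 0.2296/2 = 0.1148 mol → 6.77 g
Anode: 2H₂O → O₂ + 4H⁺ + 4e⁻ → n(O₂) = 0.2296/4 = 0.05740 mol → 1.29 L

6.77 g Co; 1.29 L O₂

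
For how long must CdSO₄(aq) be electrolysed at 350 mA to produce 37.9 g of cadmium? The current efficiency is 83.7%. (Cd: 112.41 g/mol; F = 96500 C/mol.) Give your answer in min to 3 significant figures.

3700 min

n(Cd) = 37.9 / 112.41 = 0.3372 mol
Cd²⁺ + 2e⁻ → Cd, so n(e⁻) = 2 × 0.3372 = 0.6744 mol
Q = 0.6744 × 96500 / 0.837 = 77750 C
t = Q / I = 77750 / 0.350 = 2.221×10^5 s = 3700 min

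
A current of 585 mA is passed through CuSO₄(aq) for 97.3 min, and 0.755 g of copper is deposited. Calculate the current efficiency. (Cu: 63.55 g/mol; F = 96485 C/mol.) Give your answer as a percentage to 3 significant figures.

67.1%

Q = 0.585 × 5838 = 3415 C
n(e⁻) = 3415 / 96485 = 0.03539 mol
Cu²⁺ + 2e⁻ → Cu, so theoretical n(Cu) = 0.01770 mol → 1.125 g
Efficiency = 0.755 / 1.125 = 0.6711 = 67.1%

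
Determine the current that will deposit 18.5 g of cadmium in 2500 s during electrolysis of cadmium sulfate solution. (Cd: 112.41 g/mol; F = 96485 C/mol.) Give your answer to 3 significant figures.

12.7 A

n(Cd) = 18.5 / 112.41 = 0.1646 mol
Cd²⁺ + 2e⁻ → Cd, so n(e⁻) = 2 × 0.1646 = 0.3292 mol
Q = 0.3292 × 96485 = 31760 C
I = Q / t = 31760 / 2500 s = 12.7 A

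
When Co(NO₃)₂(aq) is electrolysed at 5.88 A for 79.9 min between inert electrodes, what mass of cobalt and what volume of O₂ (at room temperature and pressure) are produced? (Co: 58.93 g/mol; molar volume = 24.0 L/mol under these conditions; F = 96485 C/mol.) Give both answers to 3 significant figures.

Q = 5.88 × 4794 = 28190 C; n(e⁻) = 28190 / 96485 = 0.2922 mol
Cathode: Co²⁺ + 2e⁻ → Co → n(Co) = 0.2922/2 = 0.1461 mol → 8.61 g
Anode: 2H₂O → O₂ + 4H⁺ + 4e⁻ → n(O₂) = 0.2922/4 = 0.07305 mol → 1.75 L

8.61 g Co; 1.75 L O₂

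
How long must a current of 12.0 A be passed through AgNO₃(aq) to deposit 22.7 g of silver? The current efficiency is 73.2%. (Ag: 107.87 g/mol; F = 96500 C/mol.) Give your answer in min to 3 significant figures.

n(Ag) = 22.7 / 107.87 = 0.2104 mol
Ag⁺ + e⁻ → Ag, so n(e⁻) = 0.2104 mol
Q = 0.2104 × 96500 / 0.732 = 27740 C
t = Q / I = 27740 / 12.0 = 2312 s = 38.5 min

38.5 min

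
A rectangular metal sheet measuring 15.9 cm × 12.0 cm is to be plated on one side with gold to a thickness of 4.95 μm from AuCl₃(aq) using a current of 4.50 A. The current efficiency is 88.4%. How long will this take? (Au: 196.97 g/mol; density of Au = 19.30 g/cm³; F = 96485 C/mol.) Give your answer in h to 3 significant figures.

Plated area = 15.9 × 12.0 = 190.8 cm²
Volume = 190.8 × 4.95×10⁻⁴ cm = 0.09445 cm³
m(Au) = 0.09445 × 19.30 = 1.823 g
n(Au) = 1.823 / 196.97 = 0.009255 mol; n(e⁻) = 3 × 0.009255 = 0.02777 mol
Q = 0.02777 × 96485 / 0.884 = 3031 C
t = 3031 / 4.50 = 673.6 s = 0.187 h

0.187 h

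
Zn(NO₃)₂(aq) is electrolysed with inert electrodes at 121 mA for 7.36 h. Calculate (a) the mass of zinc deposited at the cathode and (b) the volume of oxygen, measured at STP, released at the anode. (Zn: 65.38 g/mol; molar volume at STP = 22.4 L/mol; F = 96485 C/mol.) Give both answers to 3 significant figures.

Q = 0.121 × 26496 = 3206 C; n(e⁻) = 3206 / 96485 = 0.03323 mol
Cathode: Zn²⁺ + 2e⁻ → Zn → n(Zn) = 0.03323/2 = 0.01662 mol → 1.09 g
Anode: 2H₂O → O₂ + 4H⁺ + 4e⁻ → n(O₂) = 0.03323/4 = 0.008308 mol → 0.186 L

1.09 g Zn; 0.186 L O₂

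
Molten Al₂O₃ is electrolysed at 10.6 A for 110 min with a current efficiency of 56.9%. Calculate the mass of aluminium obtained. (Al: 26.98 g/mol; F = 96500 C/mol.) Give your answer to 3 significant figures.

Q = 10.6 × 6600 = 69960 C
n(e⁻) = 69960 / 96500 = 0.7250 mol
Al³⁺ + 3e⁻ → Al, so theoretical m(Al) = 0.2417 × 26.98 = 6.521 g
Actual mass = 56.9% × 6.521 = 3.71 g

3.71 g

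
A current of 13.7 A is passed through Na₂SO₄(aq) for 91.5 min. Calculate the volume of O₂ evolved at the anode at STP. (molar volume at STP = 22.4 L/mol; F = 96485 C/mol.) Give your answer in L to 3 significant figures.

Q = 13.7 A × 5490 s = 75210 C
Moles of electrons = 75210 / 96485 = 0.7795 mol
2H₂O → O₂ + 4H⁺ + 4e⁻, so n(O₂) = 0.7795 / 4 = 0.1949 mol
V = 0.1949 × 22.4 = 4.366 L

4.37 L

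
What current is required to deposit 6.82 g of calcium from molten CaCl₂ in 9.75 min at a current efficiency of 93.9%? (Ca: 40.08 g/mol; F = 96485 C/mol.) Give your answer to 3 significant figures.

n(Ca) = 6.82 / 40.08 = 0.1702 mol
Ca²⁺ + 2e⁻ → Ca, so n(e⁻) = 2 × 0.1702 = 0.3404 mol
Q = 0.3404 × 96485 / 0.939 = 34980 C
I = Q / t = 34980 / 585 s = 59.8 A

59.8 A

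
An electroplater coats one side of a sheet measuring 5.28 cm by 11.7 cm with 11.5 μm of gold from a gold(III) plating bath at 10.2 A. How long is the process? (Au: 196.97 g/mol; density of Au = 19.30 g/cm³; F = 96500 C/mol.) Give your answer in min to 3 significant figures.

Plated area = 5.28 × 11.7 = 61.78 cm²
Volume = 61.78 × 11.5×10⁻⁴ cm = 0.07105 cm³
m(Au) = 0.07105 × 19.30 = 1.371 g
n(Au) = 1.371 / 196.97 = 0.006960 mol; n(e⁻) = 3 × 0.006960 = 0.02088 mol
Q = 0.02088 × 96500 = 2015 C
t = 2015 / 10.2 = 197.5 s = 3.29 min

3.29 min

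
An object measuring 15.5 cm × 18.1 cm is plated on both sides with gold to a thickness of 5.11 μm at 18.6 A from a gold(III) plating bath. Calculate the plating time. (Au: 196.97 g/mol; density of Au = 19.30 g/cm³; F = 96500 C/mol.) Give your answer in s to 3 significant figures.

437 s

Plated area = 2 × 15.5 × 18.1 = 561.1 cm²
Volume = 561.1 × 5.11×10⁻⁴ cm = 0.2867 cm³
m(Au) = 0.2867 × 19.30 = 5.533 g
n(Au) = 5.533 / 196.97 = 0.02809 mol; n(e⁻) = 3 × 0.02809 = 0.08427 mol
Q = 0.08427 × 96500 = 8132 C
t = 8132 / 18.6 = 437.2 s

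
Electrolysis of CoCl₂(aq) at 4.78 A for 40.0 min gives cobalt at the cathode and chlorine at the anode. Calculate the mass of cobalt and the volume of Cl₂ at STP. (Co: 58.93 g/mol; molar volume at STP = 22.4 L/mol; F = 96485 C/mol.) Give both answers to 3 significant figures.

Q = 4.78 × 2400 = 11470 C; n(e⁻) = 11470 / 96485 = 0.1189 mol
Cathode: Co²⁺ + 2e⁻ → Co → n(Co) = 0.1189/2 = 0.05945 mol → 3.50 g
Anode: 2Cl⁻ → Cl₂ + 2e⁻ → n(Cl₂) = 0.1189/2 = 0.05945 mol → 1.33 L

3.50 g Co; 1.33 L Cl₂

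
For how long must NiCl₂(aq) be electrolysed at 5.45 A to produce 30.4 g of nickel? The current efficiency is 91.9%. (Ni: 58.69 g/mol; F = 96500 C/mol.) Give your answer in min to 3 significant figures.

333 min

n(Ni) = 30.4 / 58.69 = 0.5180 mol
Ni²⁺ + 2e⁻ → Ni, so n(e⁻) = 2 × 0.5180 = 1.036 mol
Q = 1.036 × 96500 / 0.919 = 1.088×10^5 C
t = Q / I = 1.088×10^5 / 5.45 = 19960 s = 333 min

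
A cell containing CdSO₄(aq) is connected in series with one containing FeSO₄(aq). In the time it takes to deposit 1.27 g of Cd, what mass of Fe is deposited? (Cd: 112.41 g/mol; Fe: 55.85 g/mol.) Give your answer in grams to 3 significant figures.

0.631 g

n(Cd) = 1.27 / 112.41 = 0.01130 mol
Cd²⁺ + 2e⁻ → Cd, so n(e⁻) = 2 × 0.01130 = 0.02260 mol
Same current for the same time ⇒ same n(e⁻) = 0.02260 mol in both cells.
Fe²⁺ + 2e⁻ → Fe, so n(Fe) = 0.02260 / 2 = 0.01130 mol
m(Fe) = 0.01130 × 55.85 = 0.631 g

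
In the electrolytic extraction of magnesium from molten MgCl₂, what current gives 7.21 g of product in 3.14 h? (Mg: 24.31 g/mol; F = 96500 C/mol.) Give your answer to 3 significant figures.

5.06 A

n(Mg) = 7.21 / 24.31 = 0.2966 mol
Mg²⁺ + 2e⁻ → Mg, so n(e⁻) = 2 × 0.2966 = 0.5932 mol
Q = 0.5932 × 96500 = 57240 C
I = Q / t = 57240 / 11304 s = 5.06 A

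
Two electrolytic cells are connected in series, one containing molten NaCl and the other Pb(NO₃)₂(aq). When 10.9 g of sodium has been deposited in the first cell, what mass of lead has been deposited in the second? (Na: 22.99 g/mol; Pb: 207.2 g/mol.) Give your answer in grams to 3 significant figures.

49.1 g

n(Na) = 10.9 / 22.99 = 0.4741 mol
Na⁺ + e⁻ → Na, so n(e⁻) = 0.4741 mol
Same current for the same time ⇒ same n(e⁻) = 0.4741 mol in both cells.
Pb²⁺ + 2e⁻ → Pb, so n(Pb) = 0.4741 / 2 = 0.2371 mol
m(Pb) = 0.2371 × 207.2 = 49.1 g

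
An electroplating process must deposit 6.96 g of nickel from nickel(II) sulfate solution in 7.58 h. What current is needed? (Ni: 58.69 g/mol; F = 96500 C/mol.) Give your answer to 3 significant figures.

0.839 A

n(Ni) = 6.96 / 58.69 = 0.1186 mol
Ni²⁺ + 2e⁻ → Ni, so n(e⁻) = 2 × 0.1186 = 0.2372 mol
Q = 0.2372 × 96500 = 22890 C
I = Q / t = 22890 / 27288 s = 0.839 A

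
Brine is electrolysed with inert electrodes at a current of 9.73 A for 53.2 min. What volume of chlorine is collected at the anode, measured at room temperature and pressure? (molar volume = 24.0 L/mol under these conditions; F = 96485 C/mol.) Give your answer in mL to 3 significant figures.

Q = 9.73 A × 3192 s = 31060 C
Moles of electrons = 31060 / 96485 = 0.3219 mol
2Cl⁻ → Cl₂ + 2e⁻, so n(Cl₂) = 0.3219 / 2 = 0.1610 mol
V = 0.1610 × 24.0 = 3.864 L
= 3860 mL

3860 mL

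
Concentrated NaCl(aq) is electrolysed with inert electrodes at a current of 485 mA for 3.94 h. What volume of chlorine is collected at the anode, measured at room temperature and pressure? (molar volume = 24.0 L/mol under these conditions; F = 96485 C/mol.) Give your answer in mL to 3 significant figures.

856 mL

Charge passed = 0.485 × 14184 = 6879 C
n(e⁻) = Q/F = 6879/96485 = 0.07130 mol
2Cl⁻ → Cl₂ + 2e⁻, so n(Cl₂) = 0.07130 / 2 = 0.03565 mol
V = 0.03565 × 24.0 = 0.8556 L
= 856 mL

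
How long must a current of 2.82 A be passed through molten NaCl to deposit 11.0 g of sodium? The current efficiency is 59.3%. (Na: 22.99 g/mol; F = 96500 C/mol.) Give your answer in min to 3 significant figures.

460 min

n(Na) = 11.0 / 22.99 = 0.4785 mol
Na⁺ + e⁻ → Na, so n(e⁻) = 0.4785 mol
Q = 0.4785 × 96500 / 0.593 = 77870 C
t = Q / I = 77870 / 2.82 = 27610 s = 460 min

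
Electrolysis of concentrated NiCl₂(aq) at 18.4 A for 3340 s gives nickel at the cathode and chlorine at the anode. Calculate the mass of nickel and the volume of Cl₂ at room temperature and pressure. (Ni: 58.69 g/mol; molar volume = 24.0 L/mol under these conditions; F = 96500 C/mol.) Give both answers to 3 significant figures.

Q = 18.4 × 3340 = 61460 C; n(e⁻) = 61460 / 96500 = 0.6369 mol
Cathode: Ni²⁺ + 2e⁻ → Ni → n(Ni) = 0.6369/2 = 0.3185 mol → 18.7 g
Anode: 2Cl⁻ → Cl₂ + 2e⁻ → n(Cl₂) = 0.6369/2 = 0.3185 mol → 7.64 L

18.7 g Ni; 7.64 L Cl₂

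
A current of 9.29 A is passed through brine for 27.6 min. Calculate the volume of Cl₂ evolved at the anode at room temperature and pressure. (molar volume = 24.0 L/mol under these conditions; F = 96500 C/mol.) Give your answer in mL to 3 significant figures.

Q = 9.29 A × 1656 s = 15380 C
n(e⁻) = Q/F = 15380/96500 = 0.1594 mol
2Cl⁻ → Cl₂ + 2e⁻, so n(Cl₂) = 0.1594 / 2 = 0.07970 mol
V = 0.07970 × 24.0 = 1.913 L
= 1910 mL

1910 mL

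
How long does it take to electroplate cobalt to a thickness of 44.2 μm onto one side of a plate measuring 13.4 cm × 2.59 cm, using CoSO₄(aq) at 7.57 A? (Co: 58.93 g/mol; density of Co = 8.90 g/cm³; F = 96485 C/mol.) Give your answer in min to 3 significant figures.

Plated area = 13.4 × 2.59 = 34.71 cm²
Volume = 34.71 × 44.2×10⁻⁴ cm = 0.1534 cm³
m(Co) = 0.1534 × 8.90 = 1.365 g
n(Co) = 1.365 / 58.93 = 0.02316 mol; n(e⁻) = 2 × 0.02316 = 0.04632 mol
Q = 0.04632 × 96485 = 4469 C
t = 4469 / 7.57 = 590.4 s = 9.84 min

9.84 min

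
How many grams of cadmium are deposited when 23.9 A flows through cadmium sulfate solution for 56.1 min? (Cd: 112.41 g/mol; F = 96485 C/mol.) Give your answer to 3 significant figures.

Q = It = 23.9 × 3366 = 80450 C
Moles of electrons = 80450 / 96485 = 0.8338 mol
Cd²⁺ + 2e⁻ → Cd, so n(Cd) = 0.8338 / 2 = 0.4169 mol
m = 0.4169 × 112.41 = 46.9 g

46.9 g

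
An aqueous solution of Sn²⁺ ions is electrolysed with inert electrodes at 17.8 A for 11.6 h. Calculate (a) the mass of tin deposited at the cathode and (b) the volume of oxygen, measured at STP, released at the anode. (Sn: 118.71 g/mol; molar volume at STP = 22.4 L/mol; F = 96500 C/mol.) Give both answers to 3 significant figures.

457 g Sn; 43.1 L O₂

Q = 17.8 × 41760 = 7.433×10^5 C; n(e⁻) = 7.433×10^5 / 96500 = 7.703 mol
Cathode: Sn²⁺ + 2e⁻ → Sn → n(Sn) = 7.703/2 = 3.852 mol → 457 g
Anode: 2H₂O → O₂ + 4H⁺ + 4e⁻ → n(O₂) = 7.703/4 = 1.926 mol → 43.1 L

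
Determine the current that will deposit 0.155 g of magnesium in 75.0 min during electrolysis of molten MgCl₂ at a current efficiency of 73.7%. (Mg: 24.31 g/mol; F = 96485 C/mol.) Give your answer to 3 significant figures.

n(Mg) = 0.155 / 24.31 = 0.006376 mol
Mg²⁺ + 2e⁻ → Mg, so n(e⁻) = 2 × 0.006376 = 0.01275 mol
Q = 0.01275 × 96485 / 0.737 = 1669 C
I = Q / t = 1669 / 4500 s = 0.371 A

0.371 A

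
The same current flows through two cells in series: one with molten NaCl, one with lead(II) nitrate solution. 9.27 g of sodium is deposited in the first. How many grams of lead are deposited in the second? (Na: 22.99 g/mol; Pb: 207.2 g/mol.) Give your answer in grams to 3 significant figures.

n(Na) = 9.27 / 22.99 = 0.4032 mol
Na⁺ + e⁻ → Na, so n(e⁻) = 0.4032 mol
Since the cells are in series, n(e⁻) in the Pb cell is also 0.4032 mol.
Pb²⁺ + 2e⁻ → Pb, so n(Pb) = 0.4032 / 2 = 0.2016 mol
m(Pb) = 0.2016 × 207.2 = 41.8 g

41.8 g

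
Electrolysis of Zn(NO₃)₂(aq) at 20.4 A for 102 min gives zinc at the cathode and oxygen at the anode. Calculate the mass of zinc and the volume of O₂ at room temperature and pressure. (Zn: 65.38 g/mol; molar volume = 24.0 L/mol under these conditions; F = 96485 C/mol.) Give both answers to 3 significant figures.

Q = 20.4 × 6120 = 1.248×10^5 C; n(e⁻) = 1.248×10^5 / 96485 = 1.293 mol
Cathode: Zn²⁺ + 2e⁻ → Zn → n(Zn) = 1.293/2 = 0.6465 mol → 42.3 g
Anode: 2H₂O → O₂ + 4H⁺ + 4e⁻ → n(O₂) = 1.293/4 = 0.3233 mol → 7.76 L

42.3 g Zn; 7.76 L O₂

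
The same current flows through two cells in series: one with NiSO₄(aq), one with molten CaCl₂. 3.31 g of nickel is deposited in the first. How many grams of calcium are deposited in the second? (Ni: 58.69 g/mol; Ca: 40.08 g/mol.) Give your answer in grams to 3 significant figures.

n(Ni) = 3.31 / 58.69 = 0.05640 mol
Ni²⁺ + 2e⁻ → Ni, so n(e⁻) = 2 × 0.05640 = 0.1128 mol
The cells are in series, so the same charge (and hence the same n(e⁻) = 0.1128 mol) passes through both.
Ca²⁺ + 2e⁻ → Ca, so n(Ca) = 0.1128 / 2 = 0.05640 mol
m(Ca) = 0.05640 × 40.08 = 2.26 g

2.26 g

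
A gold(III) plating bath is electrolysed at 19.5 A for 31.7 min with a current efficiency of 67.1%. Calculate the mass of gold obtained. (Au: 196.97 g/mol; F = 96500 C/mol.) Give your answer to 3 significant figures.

Q = 19.5 × 1902 = 37090 C
n(e⁻) = 37090 / 96500 = 0.3844 mol
Au³⁺ + 3e⁻ → Au, so theoretical m(Au) = 0.1281 × 196.97 = 25.23 g
Actual mass = 67.1% × 25.23 = 16.9 g

16.9 g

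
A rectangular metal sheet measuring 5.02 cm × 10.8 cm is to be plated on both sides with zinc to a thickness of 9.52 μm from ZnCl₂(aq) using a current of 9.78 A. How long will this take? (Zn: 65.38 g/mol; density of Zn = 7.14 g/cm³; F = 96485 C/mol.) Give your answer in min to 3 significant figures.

Plated area = 2 × 5.02 × 10.8 = 108.4 cm²
Volume = 108.4 × 9.52×10⁻⁴ cm = 0.1032 cm³
m(Zn) = 0.1032 × 7.14 = 0.7368 g
n(Zn) = 0.7368 / 65.38 = 0.01127 mol; n(e⁻) = 2 × 0.01127 = 0.02254 mol
Q = 0.02254 × 96485 = 2175 C
t = 2175 / 9.78 = 222.4 s = 3.71 min

3.71 min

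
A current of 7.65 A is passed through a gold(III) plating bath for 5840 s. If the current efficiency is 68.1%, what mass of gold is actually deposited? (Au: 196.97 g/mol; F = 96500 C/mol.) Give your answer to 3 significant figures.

20.7 g

Q = 7.65 × 5840 = 44680 C
n(e⁻) = 44680 / 96500 = 0.4630 mol
Au³⁺ + 3e⁻ → Au, so theoretical m(Au) = 0.1543 × 196.97 = 30.39 g
Actual mass = 68.1% × 30.39 = 20.7 g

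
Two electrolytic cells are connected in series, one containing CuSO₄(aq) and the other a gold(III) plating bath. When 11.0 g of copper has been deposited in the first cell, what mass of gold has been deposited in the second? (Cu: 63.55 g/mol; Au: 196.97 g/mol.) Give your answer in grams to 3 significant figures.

n(Cu) = 11.0 / 63.55 = 0.1731 mol
Cu²⁺ + 2e⁻ → Cu, so n(e⁻) = 2 × 0.1731 = 0.3462 mol
Same current for the same time ⇒ same n(e⁻) = 0.3462 mol in both cells.
Au³⁺ + 3e⁻ → Au, so n(Au) = 0.3462 / 3 = 0.1154 mol
m(Au) = 0.1154 × 196.97 = 22.7 g

22.7 g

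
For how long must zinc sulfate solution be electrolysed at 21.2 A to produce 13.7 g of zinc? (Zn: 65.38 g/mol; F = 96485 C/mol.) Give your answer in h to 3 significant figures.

0.530 h

n(Zn) = 13.7 / 65.38 = 0.2095 mol
Zn²⁺ + 2e⁻ → Zn, so n(e⁻) = 2 × 0.2095 = 0.4190 mol
Q = 0.4190 × 96485 = 40430 C
t = Q / I = 40430 / 21.2 = 1907 s = 0.530 h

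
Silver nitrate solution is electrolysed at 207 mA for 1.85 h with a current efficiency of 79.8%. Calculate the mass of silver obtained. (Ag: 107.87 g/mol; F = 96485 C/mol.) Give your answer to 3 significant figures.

Q = 0.207 × 6660 = 1379 C
n(e⁻) = 1379 / 96485 = 0.01429 mol
Ag⁺ + e⁻ → Ag, so theoretical m(Ag) = 0.01429 × 107.87 = 1.541 g
Actual mass = 79.8% × 1.541 = 1.23 g

1.23 g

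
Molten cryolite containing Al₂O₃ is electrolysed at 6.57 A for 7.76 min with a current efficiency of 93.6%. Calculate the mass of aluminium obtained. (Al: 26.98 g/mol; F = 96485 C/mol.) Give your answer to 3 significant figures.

Q = 6.57 × 465.6 = 3059 C
n(e⁻) = 3059 / 96485 = 0.03170 mol
Al³⁺ + 3e⁻ → Al, so theoretical m(Al) = 0.01057 × 26.98 = 0.2852 g
Actual mass = 93.6% × 0.2852 = 0.267 g

0.267 g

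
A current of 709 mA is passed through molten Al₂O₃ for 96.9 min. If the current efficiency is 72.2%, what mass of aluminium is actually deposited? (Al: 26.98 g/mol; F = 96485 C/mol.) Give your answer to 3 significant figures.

0.277 g

Q = 0.709 × 5814 = 4122 C
n(e⁻) = 4122 / 96485 = 0.04272 mol
Al³⁺ + 3e⁻ → Al, so theoretical m(Al) = 0.01424 × 26.98 = 0.3842 g
Actual mass = 72.2% × 0.3842 = 0.277 g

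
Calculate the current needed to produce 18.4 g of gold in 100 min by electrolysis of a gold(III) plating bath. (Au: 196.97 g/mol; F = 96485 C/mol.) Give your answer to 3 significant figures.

n(Au) = 18.4 / 196.97 = 0.09342 mol
Au³⁺ + 3e⁻ → Au, so n(e⁻) = 3 × 0.09342 = 0.2803 mol
Q = 0.2803 × 96485 = 27040 C
I = Q / t = 27040 / 6000 s = 4.51 A

4.51 A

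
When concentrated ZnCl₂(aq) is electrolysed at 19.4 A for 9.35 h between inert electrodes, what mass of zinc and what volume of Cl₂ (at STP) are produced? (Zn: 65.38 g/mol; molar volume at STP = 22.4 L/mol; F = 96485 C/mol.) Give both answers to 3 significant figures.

Q = 19.4 × 33660 = 6.530×10^5 C; n(e⁻) = 6.530×10^5 / 96485 = 6.768 mol
Cathode: Zn²⁺ + 2e⁻ → Zn → n(Zn) = 6.768/2 = 3.384 mol → 221 g
Anode: 2Cl⁻ → Cl₂ + 2e⁻ → n(Cl₂) = 6.768/2 = 3.384 mol → 75.8 L

221 g Zn; 75.8 L Cl₂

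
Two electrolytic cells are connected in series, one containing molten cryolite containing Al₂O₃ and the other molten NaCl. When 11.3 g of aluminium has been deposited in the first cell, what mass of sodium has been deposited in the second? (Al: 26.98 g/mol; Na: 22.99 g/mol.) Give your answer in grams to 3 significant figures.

n(Al) = 11.3 / 26.98 = 0.4188 mol
Al³⁺ + 3e⁻ → Al, so n(e⁻) = 3 × 0.4188 = 1.256 mol
Same current for the same time ⇒ same n(e⁻) = 1.256 mol in both cells.
Na⁺ + e⁻ → Na, so n(Na) = 1.256 mol
m(Na) = 1.256 × 22.99 = 28.9 g

28.9 g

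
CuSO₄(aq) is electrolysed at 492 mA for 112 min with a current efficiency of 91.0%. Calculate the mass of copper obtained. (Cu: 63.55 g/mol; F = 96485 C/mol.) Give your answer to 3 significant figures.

0.991 g

Q = 0.492 × 6720 = 3306 C
n(e⁻) = 3306 / 96485 = 0.03426 mol
Cu²⁺ + 2e⁻ → Cu, so theoretical m(Cu) = 0.01713 × 63.55 = 1.089 g
Actual mass = 91.0% × 1.089 = 0.991 g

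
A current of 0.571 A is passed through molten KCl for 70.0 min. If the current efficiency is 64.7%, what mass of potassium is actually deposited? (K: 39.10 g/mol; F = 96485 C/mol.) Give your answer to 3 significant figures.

0.629 g

Q = 0.571 × 4200 = 2398 C
n(e⁻) = 2398 / 96485 = 0.02485 mol
K⁺ + e⁻ → K, so theoretical m(K) = 0.02485 × 39.10 = 0.9716 g
Actual mass = 64.7% × 0.9716 = 0.629 g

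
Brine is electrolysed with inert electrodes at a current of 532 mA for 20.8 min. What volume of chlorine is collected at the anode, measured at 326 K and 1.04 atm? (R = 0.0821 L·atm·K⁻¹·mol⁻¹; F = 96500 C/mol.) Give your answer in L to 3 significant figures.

0.0885 L

Q = It = 0.532 × 1248 = 663.9 C
n(e⁻) = 663.9 / 96500 = 0.006880 mol
2Cl⁻ → Cl₂ + 2e⁻, so n(Cl₂) = 0.006880 / 2 = 0.003440 mol
V = nRT/P = 0.003440 × 0.0821 × 326 / 1.04 = 0.08853 L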